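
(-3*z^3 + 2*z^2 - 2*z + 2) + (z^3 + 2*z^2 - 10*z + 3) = -2*z^3 + 4*z^2 - 12*z + 5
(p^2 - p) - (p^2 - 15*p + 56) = 14*p - 56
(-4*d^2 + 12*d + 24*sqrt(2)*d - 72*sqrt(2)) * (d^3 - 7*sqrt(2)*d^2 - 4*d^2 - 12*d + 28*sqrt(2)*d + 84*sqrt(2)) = -4*d^5 + 28*d^4 + 52*sqrt(2)*d^4 - 364*sqrt(2)*d^3 - 336*d^3 + 2208*d^2 + 1872*sqrt(2)*d - 12096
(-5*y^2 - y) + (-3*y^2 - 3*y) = -8*y^2 - 4*y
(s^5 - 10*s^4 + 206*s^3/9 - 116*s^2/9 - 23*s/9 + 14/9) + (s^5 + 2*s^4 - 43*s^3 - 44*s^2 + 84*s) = 2*s^5 - 8*s^4 - 181*s^3/9 - 512*s^2/9 + 733*s/9 + 14/9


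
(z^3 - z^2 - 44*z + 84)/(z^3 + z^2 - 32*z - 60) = (z^2 + 5*z - 14)/(z^2 + 7*z + 10)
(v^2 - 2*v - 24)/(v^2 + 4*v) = (v - 6)/v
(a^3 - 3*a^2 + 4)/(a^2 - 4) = (a^2 - a - 2)/(a + 2)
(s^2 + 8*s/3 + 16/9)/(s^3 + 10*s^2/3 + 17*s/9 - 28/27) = 3*(3*s + 4)/(9*s^2 + 18*s - 7)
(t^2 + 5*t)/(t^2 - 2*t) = (t + 5)/(t - 2)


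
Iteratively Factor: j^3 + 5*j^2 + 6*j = (j + 3)*(j^2 + 2*j) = (j + 2)*(j + 3)*(j)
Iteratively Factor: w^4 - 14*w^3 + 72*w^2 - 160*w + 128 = (w - 2)*(w^3 - 12*w^2 + 48*w - 64) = (w - 4)*(w - 2)*(w^2 - 8*w + 16) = (w - 4)^2*(w - 2)*(w - 4)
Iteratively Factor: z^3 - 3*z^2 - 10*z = (z - 5)*(z^2 + 2*z) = (z - 5)*(z + 2)*(z)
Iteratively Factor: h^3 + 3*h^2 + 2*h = (h + 1)*(h^2 + 2*h) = (h + 1)*(h + 2)*(h)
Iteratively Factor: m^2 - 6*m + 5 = (m - 5)*(m - 1)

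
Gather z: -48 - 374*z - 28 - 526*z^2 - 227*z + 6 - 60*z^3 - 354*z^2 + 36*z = -60*z^3 - 880*z^2 - 565*z - 70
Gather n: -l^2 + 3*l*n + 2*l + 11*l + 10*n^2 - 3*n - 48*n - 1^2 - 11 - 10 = -l^2 + 13*l + 10*n^2 + n*(3*l - 51) - 22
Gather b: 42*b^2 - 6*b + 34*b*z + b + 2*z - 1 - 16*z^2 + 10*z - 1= 42*b^2 + b*(34*z - 5) - 16*z^2 + 12*z - 2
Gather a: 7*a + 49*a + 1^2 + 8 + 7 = 56*a + 16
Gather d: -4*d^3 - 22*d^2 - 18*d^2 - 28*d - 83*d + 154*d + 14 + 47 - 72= -4*d^3 - 40*d^2 + 43*d - 11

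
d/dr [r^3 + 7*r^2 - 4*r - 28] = 3*r^2 + 14*r - 4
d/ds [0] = 0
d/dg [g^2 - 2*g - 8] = 2*g - 2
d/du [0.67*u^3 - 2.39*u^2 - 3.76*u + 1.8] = 2.01*u^2 - 4.78*u - 3.76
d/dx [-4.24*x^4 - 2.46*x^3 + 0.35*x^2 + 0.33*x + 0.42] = -16.96*x^3 - 7.38*x^2 + 0.7*x + 0.33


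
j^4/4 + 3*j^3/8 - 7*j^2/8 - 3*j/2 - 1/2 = (j/4 + 1/4)*(j - 2)*(j + 1/2)*(j + 2)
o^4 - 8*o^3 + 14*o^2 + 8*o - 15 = (o - 5)*(o - 3)*(o - 1)*(o + 1)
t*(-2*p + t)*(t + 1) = -2*p*t^2 - 2*p*t + t^3 + t^2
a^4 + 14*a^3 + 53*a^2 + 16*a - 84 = (a - 1)*(a + 2)*(a + 6)*(a + 7)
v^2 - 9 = (v - 3)*(v + 3)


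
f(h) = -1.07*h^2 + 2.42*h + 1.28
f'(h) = 2.42 - 2.14*h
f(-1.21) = -3.21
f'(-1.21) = 5.01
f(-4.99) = -37.44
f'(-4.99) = 13.10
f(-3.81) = -23.47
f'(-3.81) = 10.57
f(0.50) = 2.22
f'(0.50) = 1.35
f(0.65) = 2.40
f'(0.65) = 1.03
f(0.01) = 1.30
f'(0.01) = 2.40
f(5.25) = -15.51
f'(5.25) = -8.82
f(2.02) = 1.80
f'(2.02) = -1.90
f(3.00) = -1.09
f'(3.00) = -4.00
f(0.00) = 1.28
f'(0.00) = 2.42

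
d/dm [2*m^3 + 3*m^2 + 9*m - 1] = 6*m^2 + 6*m + 9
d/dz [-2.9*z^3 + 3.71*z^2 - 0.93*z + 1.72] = -8.7*z^2 + 7.42*z - 0.93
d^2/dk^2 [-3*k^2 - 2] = -6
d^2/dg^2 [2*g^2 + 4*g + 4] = 4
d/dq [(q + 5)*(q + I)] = 2*q + 5 + I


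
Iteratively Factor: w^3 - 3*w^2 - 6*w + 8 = (w - 1)*(w^2 - 2*w - 8) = (w - 4)*(w - 1)*(w + 2)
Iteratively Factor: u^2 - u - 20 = (u + 4)*(u - 5)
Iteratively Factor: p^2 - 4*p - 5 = (p - 5)*(p + 1)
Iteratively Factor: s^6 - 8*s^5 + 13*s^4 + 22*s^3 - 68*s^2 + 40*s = (s - 2)*(s^5 - 6*s^4 + s^3 + 24*s^2 - 20*s) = s*(s - 2)*(s^4 - 6*s^3 + s^2 + 24*s - 20) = s*(s - 2)^2*(s^3 - 4*s^2 - 7*s + 10) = s*(s - 5)*(s - 2)^2*(s^2 + s - 2) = s*(s - 5)*(s - 2)^2*(s + 2)*(s - 1)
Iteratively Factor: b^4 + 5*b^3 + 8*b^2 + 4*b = (b)*(b^3 + 5*b^2 + 8*b + 4) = b*(b + 2)*(b^2 + 3*b + 2) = b*(b + 1)*(b + 2)*(b + 2)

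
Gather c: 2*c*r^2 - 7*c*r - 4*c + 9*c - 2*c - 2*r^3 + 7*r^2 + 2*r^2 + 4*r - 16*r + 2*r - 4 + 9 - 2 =c*(2*r^2 - 7*r + 3) - 2*r^3 + 9*r^2 - 10*r + 3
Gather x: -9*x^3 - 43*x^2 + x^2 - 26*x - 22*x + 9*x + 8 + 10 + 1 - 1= -9*x^3 - 42*x^2 - 39*x + 18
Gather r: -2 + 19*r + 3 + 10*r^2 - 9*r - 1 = 10*r^2 + 10*r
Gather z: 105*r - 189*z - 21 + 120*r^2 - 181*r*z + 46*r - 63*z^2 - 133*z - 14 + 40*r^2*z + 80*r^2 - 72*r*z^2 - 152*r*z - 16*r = 200*r^2 + 135*r + z^2*(-72*r - 63) + z*(40*r^2 - 333*r - 322) - 35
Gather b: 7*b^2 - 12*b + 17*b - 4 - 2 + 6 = 7*b^2 + 5*b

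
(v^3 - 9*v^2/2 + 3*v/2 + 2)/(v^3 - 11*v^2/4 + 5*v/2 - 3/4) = 2*(2*v^2 - 7*v - 4)/(4*v^2 - 7*v + 3)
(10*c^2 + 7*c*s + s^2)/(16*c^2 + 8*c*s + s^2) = (10*c^2 + 7*c*s + s^2)/(16*c^2 + 8*c*s + s^2)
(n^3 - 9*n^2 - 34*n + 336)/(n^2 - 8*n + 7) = (n^2 - 2*n - 48)/(n - 1)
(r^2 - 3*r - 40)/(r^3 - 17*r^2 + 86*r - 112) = (r + 5)/(r^2 - 9*r + 14)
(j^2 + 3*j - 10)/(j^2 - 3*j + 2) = (j + 5)/(j - 1)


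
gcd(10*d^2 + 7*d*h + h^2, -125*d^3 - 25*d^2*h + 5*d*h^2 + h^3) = 5*d + h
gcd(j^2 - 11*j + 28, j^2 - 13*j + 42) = j - 7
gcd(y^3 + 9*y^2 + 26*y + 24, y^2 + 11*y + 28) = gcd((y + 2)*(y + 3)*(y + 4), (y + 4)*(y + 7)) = y + 4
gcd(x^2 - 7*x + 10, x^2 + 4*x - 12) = x - 2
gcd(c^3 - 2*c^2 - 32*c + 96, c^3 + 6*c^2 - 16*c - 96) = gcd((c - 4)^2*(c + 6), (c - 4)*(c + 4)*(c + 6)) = c^2 + 2*c - 24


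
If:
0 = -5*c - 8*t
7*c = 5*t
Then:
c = 0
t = 0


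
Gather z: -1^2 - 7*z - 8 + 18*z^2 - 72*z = 18*z^2 - 79*z - 9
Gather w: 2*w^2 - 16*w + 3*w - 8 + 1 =2*w^2 - 13*w - 7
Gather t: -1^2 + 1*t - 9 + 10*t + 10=11*t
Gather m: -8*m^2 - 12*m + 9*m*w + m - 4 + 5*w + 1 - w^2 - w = -8*m^2 + m*(9*w - 11) - w^2 + 4*w - 3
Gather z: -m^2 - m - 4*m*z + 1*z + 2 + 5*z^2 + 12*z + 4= -m^2 - m + 5*z^2 + z*(13 - 4*m) + 6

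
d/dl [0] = 0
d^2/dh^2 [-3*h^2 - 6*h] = -6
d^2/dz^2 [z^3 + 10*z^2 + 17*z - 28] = 6*z + 20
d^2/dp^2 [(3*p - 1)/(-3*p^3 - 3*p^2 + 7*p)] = 2*(-81*p^5 - 27*p^4 - 18*p^3 - 36*p^2 - 63*p + 49)/(p^3*(27*p^6 + 81*p^5 - 108*p^4 - 351*p^3 + 252*p^2 + 441*p - 343))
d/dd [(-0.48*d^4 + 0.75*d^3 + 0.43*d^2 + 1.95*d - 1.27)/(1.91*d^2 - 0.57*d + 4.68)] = (-1.8336*d^5 + 2.2533*d^4 - 9.8406*d^3 + 6.5604*d^2 + 8.8762*d + 8.4021)/(3.6481*d^4 - 2.1774*d^3 + 18.2025*d^2 - 5.3352*d + 21.9024)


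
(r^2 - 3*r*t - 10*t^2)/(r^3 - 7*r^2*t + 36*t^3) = (r - 5*t)/(r^2 - 9*r*t + 18*t^2)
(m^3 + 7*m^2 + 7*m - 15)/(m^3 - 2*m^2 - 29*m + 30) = (m + 3)/(m - 6)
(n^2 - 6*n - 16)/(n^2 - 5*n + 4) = (n^2 - 6*n - 16)/(n^2 - 5*n + 4)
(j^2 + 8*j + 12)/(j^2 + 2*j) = (j + 6)/j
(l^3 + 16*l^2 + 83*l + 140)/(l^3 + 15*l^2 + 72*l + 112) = (l + 5)/(l + 4)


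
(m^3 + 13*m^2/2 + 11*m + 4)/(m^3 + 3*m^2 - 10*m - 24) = (m + 1/2)/(m - 3)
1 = 1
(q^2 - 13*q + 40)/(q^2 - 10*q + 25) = (q - 8)/(q - 5)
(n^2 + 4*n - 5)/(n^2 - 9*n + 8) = (n + 5)/(n - 8)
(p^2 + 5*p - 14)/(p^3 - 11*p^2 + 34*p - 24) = (p^2 + 5*p - 14)/(p^3 - 11*p^2 + 34*p - 24)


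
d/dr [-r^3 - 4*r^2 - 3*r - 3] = -3*r^2 - 8*r - 3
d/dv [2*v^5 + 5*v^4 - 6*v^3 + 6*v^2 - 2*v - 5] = 10*v^4 + 20*v^3 - 18*v^2 + 12*v - 2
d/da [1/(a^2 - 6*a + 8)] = 2*(3 - a)/(a^2 - 6*a + 8)^2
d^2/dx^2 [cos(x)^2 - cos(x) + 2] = cos(x) - 2*cos(2*x)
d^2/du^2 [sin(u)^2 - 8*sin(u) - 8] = 8*sin(u) + 2*cos(2*u)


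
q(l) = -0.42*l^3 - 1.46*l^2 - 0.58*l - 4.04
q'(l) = -1.26*l^2 - 2.92*l - 0.58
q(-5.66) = 28.63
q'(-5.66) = -24.42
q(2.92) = -28.64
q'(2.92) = -19.85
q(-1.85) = -5.30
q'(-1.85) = 0.51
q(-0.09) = -4.00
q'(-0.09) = -0.33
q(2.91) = -28.44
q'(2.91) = -19.75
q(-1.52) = -5.06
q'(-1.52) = 0.95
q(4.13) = -60.93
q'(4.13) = -34.13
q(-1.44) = -4.98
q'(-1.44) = 1.01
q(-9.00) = 189.10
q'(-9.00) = -76.36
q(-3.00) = -4.10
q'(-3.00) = -3.16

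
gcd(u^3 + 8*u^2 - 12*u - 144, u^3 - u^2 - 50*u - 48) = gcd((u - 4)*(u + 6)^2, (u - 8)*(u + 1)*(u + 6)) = u + 6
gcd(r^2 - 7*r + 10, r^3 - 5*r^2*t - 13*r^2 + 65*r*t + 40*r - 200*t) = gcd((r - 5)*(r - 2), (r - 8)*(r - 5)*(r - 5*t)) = r - 5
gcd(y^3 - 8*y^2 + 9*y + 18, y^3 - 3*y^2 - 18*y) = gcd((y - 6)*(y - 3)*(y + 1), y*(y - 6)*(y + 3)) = y - 6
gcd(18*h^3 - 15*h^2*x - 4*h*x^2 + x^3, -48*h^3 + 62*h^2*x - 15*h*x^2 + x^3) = 6*h^2 - 7*h*x + x^2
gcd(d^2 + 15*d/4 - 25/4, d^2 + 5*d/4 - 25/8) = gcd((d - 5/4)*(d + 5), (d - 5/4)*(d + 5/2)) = d - 5/4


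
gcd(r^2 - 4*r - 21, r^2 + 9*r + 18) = r + 3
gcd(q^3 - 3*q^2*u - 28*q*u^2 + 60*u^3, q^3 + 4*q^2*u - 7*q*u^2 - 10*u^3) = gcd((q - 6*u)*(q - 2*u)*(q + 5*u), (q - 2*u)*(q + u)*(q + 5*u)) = q^2 + 3*q*u - 10*u^2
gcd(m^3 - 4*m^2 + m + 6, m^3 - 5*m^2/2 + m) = m - 2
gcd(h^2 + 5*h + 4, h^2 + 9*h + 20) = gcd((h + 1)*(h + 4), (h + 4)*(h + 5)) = h + 4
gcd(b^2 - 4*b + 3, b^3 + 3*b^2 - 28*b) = 1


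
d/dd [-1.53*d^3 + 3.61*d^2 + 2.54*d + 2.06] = -4.59*d^2 + 7.22*d + 2.54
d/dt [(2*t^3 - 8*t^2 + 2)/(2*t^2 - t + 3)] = 2*(2*t^4 - 2*t^3 + 13*t^2 - 28*t + 1)/(4*t^4 - 4*t^3 + 13*t^2 - 6*t + 9)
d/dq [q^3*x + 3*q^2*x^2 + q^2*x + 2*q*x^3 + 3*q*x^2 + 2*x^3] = x*(3*q^2 + 6*q*x + 2*q + 2*x^2 + 3*x)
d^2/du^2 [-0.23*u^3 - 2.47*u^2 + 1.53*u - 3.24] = -1.38*u - 4.94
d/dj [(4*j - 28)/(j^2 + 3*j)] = 4*(-j^2 + 14*j + 21)/(j^2*(j^2 + 6*j + 9))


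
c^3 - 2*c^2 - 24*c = c*(c - 6)*(c + 4)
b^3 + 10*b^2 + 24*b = b*(b + 4)*(b + 6)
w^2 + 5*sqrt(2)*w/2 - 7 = (w - sqrt(2))*(w + 7*sqrt(2)/2)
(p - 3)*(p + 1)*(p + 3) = p^3 + p^2 - 9*p - 9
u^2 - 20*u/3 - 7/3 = (u - 7)*(u + 1/3)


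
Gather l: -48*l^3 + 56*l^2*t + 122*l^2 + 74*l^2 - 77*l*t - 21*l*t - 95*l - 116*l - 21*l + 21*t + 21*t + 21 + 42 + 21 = -48*l^3 + l^2*(56*t + 196) + l*(-98*t - 232) + 42*t + 84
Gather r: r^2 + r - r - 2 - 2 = r^2 - 4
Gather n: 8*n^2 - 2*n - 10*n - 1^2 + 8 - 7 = 8*n^2 - 12*n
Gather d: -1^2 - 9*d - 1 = -9*d - 2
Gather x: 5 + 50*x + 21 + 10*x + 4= 60*x + 30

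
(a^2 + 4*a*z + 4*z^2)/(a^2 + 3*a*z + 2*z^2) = (a + 2*z)/(a + z)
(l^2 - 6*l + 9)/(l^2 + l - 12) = (l - 3)/(l + 4)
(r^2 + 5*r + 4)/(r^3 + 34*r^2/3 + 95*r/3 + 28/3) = 3*(r + 1)/(3*r^2 + 22*r + 7)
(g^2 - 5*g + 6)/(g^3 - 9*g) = (g - 2)/(g*(g + 3))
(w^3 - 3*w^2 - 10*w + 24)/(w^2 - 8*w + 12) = (w^2 - w - 12)/(w - 6)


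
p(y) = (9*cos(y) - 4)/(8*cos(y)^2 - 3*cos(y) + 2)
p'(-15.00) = -0.69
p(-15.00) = -1.22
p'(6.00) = 0.01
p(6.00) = 0.71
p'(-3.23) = 0.07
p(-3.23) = -1.00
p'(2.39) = 0.76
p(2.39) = -1.25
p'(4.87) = 4.73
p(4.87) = -1.50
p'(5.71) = 0.18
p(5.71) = 0.69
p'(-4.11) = 1.12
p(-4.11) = -1.45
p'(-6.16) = 0.00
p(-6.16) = 0.71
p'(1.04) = -2.68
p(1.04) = 0.22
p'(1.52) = -2.59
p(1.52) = -1.90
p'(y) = (16*sin(y)*cos(y) - 3*sin(y))*(9*cos(y) - 4)/(8*cos(y)^2 - 3*cos(y) + 2)^2 - 9*sin(y)/(8*cos(y)^2 - 3*cos(y) + 2)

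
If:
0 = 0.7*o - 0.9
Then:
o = 1.29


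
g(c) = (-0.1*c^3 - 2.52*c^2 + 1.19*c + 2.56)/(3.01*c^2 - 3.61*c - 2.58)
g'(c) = (3.61 - 6.02*c)*(-0.1*c^3 - 2.52*c^2 + 1.19*c + 2.56)/(3.01*c^2 - 3.61*c - 2.58)^2 + (-0.3*c^2 - 5.04*c + 1.19)/(3.01*c^2 - 3.61*c - 2.58) = (-0.301*c^4 + 0.722*c^3 + 6.2893*c^2 - 2.408*c + 6.1714)/(9.0601*c^4 - 21.7322*c^3 - 2.4995*c^2 + 18.6276*c + 6.6564)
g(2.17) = -2.06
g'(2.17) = 2.21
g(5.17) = -1.22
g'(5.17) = 0.01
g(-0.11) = -1.12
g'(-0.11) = 1.41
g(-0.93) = -0.19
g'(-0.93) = 1.14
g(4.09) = -1.26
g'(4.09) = 0.06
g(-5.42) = -0.59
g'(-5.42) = -0.02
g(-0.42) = -3.05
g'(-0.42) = 28.99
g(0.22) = -0.84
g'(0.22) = 0.57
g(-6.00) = -0.58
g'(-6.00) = -0.02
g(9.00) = -1.26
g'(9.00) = -0.02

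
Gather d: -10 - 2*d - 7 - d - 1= -3*d - 18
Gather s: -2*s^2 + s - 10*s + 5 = -2*s^2 - 9*s + 5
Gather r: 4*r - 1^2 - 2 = 4*r - 3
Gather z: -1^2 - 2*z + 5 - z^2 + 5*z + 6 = -z^2 + 3*z + 10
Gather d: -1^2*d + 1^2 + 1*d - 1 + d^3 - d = d^3 - d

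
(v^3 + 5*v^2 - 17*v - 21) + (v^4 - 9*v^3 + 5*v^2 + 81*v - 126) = v^4 - 8*v^3 + 10*v^2 + 64*v - 147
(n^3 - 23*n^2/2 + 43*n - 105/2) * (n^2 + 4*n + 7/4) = n^5 - 15*n^4/2 - 5*n^3/4 + 795*n^2/8 - 539*n/4 - 735/8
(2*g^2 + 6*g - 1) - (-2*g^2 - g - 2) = 4*g^2 + 7*g + 1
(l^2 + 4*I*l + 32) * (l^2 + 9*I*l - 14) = l^4 + 13*I*l^3 - 18*l^2 + 232*I*l - 448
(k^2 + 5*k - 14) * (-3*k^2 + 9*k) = -3*k^4 - 6*k^3 + 87*k^2 - 126*k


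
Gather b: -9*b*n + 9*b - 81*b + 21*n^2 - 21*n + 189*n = b*(-9*n - 72) + 21*n^2 + 168*n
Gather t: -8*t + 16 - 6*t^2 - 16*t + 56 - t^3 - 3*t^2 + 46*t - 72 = -t^3 - 9*t^2 + 22*t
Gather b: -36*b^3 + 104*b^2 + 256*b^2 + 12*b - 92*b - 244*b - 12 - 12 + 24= -36*b^3 + 360*b^2 - 324*b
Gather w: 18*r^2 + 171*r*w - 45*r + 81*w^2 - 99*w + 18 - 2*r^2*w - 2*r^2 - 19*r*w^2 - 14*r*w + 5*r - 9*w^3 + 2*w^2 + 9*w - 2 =16*r^2 - 40*r - 9*w^3 + w^2*(83 - 19*r) + w*(-2*r^2 + 157*r - 90) + 16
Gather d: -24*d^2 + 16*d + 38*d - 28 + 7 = -24*d^2 + 54*d - 21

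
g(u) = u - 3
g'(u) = 1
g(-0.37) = -3.37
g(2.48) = -0.52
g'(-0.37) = 1.00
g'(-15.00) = 1.00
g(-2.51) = -5.51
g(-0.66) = -3.66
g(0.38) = -2.62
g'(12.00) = 1.00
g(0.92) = -2.08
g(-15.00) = -18.00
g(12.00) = 9.00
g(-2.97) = -5.97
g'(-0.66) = 1.00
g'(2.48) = 1.00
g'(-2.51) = 1.00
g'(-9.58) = 1.00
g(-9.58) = -12.58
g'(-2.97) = 1.00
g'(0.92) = 1.00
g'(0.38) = 1.00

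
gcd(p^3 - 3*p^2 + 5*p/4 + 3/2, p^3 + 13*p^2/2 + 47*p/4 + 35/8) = p + 1/2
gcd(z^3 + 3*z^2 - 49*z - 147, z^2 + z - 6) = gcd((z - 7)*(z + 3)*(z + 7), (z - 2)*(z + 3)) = z + 3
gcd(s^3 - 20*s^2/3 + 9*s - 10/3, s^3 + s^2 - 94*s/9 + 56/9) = s - 2/3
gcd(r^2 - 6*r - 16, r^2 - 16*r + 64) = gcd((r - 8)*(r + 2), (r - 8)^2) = r - 8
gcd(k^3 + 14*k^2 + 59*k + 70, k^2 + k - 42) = k + 7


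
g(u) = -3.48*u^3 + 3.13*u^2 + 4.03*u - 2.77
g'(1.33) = -6.11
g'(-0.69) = -5.26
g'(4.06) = -142.64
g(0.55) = -0.19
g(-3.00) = 107.27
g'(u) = -10.44*u^2 + 6.26*u + 4.03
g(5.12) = -367.16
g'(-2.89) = -101.26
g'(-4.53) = -238.57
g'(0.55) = 4.31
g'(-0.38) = 0.14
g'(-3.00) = -108.71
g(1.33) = -0.06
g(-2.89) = 95.72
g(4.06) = -167.71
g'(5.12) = -237.60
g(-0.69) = -2.92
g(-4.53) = 366.70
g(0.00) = -2.77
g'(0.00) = 4.03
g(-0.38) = -3.66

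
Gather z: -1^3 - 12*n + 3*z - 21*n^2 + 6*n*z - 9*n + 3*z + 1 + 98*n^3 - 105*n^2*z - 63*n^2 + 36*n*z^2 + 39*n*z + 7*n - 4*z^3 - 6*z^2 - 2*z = 98*n^3 - 84*n^2 - 14*n - 4*z^3 + z^2*(36*n - 6) + z*(-105*n^2 + 45*n + 4)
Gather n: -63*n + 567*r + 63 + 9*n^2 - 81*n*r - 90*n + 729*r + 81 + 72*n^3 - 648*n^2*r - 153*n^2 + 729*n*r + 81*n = 72*n^3 + n^2*(-648*r - 144) + n*(648*r - 72) + 1296*r + 144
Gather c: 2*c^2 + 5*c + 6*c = 2*c^2 + 11*c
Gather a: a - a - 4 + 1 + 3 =0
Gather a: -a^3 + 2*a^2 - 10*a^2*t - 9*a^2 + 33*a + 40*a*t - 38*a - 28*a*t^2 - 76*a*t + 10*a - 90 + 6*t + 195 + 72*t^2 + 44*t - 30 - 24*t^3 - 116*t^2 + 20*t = -a^3 + a^2*(-10*t - 7) + a*(-28*t^2 - 36*t + 5) - 24*t^3 - 44*t^2 + 70*t + 75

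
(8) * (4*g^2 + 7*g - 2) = 32*g^2 + 56*g - 16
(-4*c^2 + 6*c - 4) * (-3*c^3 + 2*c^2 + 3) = 12*c^5 - 26*c^4 + 24*c^3 - 20*c^2 + 18*c - 12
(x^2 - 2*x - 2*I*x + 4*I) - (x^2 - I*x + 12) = -2*x - I*x - 12 + 4*I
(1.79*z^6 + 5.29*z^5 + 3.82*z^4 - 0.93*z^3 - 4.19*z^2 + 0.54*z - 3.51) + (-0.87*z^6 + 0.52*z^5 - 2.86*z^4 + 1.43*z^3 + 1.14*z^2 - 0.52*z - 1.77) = 0.92*z^6 + 5.81*z^5 + 0.96*z^4 + 0.5*z^3 - 3.05*z^2 + 0.02*z - 5.28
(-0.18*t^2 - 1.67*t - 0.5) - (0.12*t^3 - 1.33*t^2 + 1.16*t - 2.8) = -0.12*t^3 + 1.15*t^2 - 2.83*t + 2.3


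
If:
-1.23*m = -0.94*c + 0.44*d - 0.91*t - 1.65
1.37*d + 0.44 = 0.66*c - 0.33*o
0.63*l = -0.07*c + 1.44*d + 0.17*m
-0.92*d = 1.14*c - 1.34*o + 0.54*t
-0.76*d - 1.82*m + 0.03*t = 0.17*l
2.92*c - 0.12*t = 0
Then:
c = -0.07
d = -0.15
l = -0.31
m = 0.06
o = -0.86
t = -1.73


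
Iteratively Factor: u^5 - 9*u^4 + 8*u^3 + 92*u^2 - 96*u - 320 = (u + 2)*(u^4 - 11*u^3 + 30*u^2 + 32*u - 160) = (u - 4)*(u + 2)*(u^3 - 7*u^2 + 2*u + 40) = (u - 4)^2*(u + 2)*(u^2 - 3*u - 10) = (u - 5)*(u - 4)^2*(u + 2)*(u + 2)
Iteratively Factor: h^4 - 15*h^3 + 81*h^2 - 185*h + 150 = (h - 5)*(h^3 - 10*h^2 + 31*h - 30) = (h - 5)^2*(h^2 - 5*h + 6) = (h - 5)^2*(h - 2)*(h - 3)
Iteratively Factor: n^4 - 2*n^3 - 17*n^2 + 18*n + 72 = (n + 2)*(n^3 - 4*n^2 - 9*n + 36) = (n - 3)*(n + 2)*(n^2 - n - 12) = (n - 3)*(n + 2)*(n + 3)*(n - 4)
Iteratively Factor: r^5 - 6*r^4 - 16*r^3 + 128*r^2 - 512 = (r - 4)*(r^4 - 2*r^3 - 24*r^2 + 32*r + 128) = (r - 4)*(r + 2)*(r^3 - 4*r^2 - 16*r + 64) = (r - 4)*(r + 2)*(r + 4)*(r^2 - 8*r + 16) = (r - 4)^2*(r + 2)*(r + 4)*(r - 4)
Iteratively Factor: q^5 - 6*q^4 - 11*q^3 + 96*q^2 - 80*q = (q - 5)*(q^4 - q^3 - 16*q^2 + 16*q) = (q - 5)*(q + 4)*(q^3 - 5*q^2 + 4*q) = (q - 5)*(q - 1)*(q + 4)*(q^2 - 4*q) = q*(q - 5)*(q - 1)*(q + 4)*(q - 4)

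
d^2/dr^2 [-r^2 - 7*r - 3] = -2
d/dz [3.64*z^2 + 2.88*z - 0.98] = 7.28*z + 2.88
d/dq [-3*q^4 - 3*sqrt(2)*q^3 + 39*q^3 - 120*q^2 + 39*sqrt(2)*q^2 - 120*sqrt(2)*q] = -12*q^3 - 9*sqrt(2)*q^2 + 117*q^2 - 240*q + 78*sqrt(2)*q - 120*sqrt(2)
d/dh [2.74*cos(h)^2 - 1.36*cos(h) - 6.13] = (1.36 - 5.48*cos(h))*sin(h)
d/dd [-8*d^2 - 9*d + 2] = -16*d - 9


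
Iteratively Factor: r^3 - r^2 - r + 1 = (r + 1)*(r^2 - 2*r + 1) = (r - 1)*(r + 1)*(r - 1)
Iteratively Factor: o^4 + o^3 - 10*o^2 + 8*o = (o - 2)*(o^3 + 3*o^2 - 4*o) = (o - 2)*(o - 1)*(o^2 + 4*o) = o*(o - 2)*(o - 1)*(o + 4)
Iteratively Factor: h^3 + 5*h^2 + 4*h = (h + 1)*(h^2 + 4*h) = (h + 1)*(h + 4)*(h)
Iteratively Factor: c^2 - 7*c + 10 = (c - 5)*(c - 2)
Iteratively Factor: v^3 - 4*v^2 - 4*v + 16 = (v - 4)*(v^2 - 4) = (v - 4)*(v - 2)*(v + 2)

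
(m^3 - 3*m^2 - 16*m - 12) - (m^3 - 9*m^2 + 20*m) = 6*m^2 - 36*m - 12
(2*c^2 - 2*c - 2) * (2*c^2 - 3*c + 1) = 4*c^4 - 10*c^3 + 4*c^2 + 4*c - 2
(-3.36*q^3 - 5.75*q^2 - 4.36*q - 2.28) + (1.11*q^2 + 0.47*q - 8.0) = -3.36*q^3 - 4.64*q^2 - 3.89*q - 10.28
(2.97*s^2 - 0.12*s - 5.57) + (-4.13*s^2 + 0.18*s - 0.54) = -1.16*s^2 + 0.06*s - 6.11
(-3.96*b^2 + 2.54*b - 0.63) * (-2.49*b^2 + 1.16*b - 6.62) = 9.8604*b^4 - 10.9182*b^3 + 30.7303*b^2 - 17.5456*b + 4.1706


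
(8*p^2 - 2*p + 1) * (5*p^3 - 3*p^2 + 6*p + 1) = 40*p^5 - 34*p^4 + 59*p^3 - 7*p^2 + 4*p + 1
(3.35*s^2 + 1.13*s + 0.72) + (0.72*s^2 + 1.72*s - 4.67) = 4.07*s^2 + 2.85*s - 3.95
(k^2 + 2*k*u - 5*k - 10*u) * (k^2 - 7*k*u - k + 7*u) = k^4 - 5*k^3*u - 6*k^3 - 14*k^2*u^2 + 30*k^2*u + 5*k^2 + 84*k*u^2 - 25*k*u - 70*u^2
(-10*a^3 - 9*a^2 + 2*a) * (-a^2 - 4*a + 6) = 10*a^5 + 49*a^4 - 26*a^3 - 62*a^2 + 12*a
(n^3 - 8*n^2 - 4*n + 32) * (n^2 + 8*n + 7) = n^5 - 61*n^3 - 56*n^2 + 228*n + 224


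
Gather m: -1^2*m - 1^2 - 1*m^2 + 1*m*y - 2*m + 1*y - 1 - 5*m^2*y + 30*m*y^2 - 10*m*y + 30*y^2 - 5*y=m^2*(-5*y - 1) + m*(30*y^2 - 9*y - 3) + 30*y^2 - 4*y - 2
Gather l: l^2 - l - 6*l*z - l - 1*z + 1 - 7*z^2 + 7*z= l^2 + l*(-6*z - 2) - 7*z^2 + 6*z + 1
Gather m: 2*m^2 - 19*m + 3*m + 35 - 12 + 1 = 2*m^2 - 16*m + 24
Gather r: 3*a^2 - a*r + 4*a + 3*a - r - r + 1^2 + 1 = 3*a^2 + 7*a + r*(-a - 2) + 2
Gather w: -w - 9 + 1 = -w - 8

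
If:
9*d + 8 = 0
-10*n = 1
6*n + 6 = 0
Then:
No Solution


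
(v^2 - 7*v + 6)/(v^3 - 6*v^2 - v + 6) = 1/(v + 1)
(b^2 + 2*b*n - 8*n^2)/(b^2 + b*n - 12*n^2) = (b - 2*n)/(b - 3*n)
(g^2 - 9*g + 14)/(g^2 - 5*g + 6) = (g - 7)/(g - 3)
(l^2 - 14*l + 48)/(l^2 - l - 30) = (l - 8)/(l + 5)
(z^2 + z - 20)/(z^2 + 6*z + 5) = (z - 4)/(z + 1)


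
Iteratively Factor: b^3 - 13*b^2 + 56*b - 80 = (b - 4)*(b^2 - 9*b + 20) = (b - 4)^2*(b - 5)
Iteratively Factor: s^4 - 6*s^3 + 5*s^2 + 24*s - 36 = (s - 2)*(s^3 - 4*s^2 - 3*s + 18) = (s - 2)*(s + 2)*(s^2 - 6*s + 9) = (s - 3)*(s - 2)*(s + 2)*(s - 3)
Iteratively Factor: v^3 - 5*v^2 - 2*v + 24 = (v + 2)*(v^2 - 7*v + 12) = (v - 3)*(v + 2)*(v - 4)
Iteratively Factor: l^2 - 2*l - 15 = (l + 3)*(l - 5)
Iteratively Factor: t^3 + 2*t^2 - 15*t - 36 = (t + 3)*(t^2 - t - 12) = (t + 3)^2*(t - 4)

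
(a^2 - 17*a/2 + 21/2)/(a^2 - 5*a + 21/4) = 2*(a - 7)/(2*a - 7)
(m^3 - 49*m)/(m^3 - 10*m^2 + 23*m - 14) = m*(m + 7)/(m^2 - 3*m + 2)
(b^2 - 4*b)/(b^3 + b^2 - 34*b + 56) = b/(b^2 + 5*b - 14)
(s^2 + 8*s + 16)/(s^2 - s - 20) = (s + 4)/(s - 5)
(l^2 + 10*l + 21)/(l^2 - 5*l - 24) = (l + 7)/(l - 8)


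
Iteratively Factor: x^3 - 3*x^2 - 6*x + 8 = (x + 2)*(x^2 - 5*x + 4) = (x - 1)*(x + 2)*(x - 4)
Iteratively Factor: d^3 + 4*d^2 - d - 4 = (d + 4)*(d^2 - 1) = (d + 1)*(d + 4)*(d - 1)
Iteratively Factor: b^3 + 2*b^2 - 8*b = (b + 4)*(b^2 - 2*b) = b*(b + 4)*(b - 2)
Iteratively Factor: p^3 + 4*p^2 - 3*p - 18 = (p + 3)*(p^2 + p - 6) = (p - 2)*(p + 3)*(p + 3)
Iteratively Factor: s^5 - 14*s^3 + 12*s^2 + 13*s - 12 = (s - 1)*(s^4 + s^3 - 13*s^2 - s + 12) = (s - 1)*(s + 4)*(s^3 - 3*s^2 - s + 3) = (s - 1)*(s + 1)*(s + 4)*(s^2 - 4*s + 3) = (s - 3)*(s - 1)*(s + 1)*(s + 4)*(s - 1)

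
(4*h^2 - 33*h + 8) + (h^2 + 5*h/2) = 5*h^2 - 61*h/2 + 8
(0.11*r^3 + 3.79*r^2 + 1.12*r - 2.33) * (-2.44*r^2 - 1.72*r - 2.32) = -0.2684*r^5 - 9.4368*r^4 - 9.5068*r^3 - 5.034*r^2 + 1.4092*r + 5.4056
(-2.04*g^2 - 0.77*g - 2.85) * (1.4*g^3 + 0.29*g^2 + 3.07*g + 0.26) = -2.856*g^5 - 1.6696*g^4 - 10.4761*g^3 - 3.7208*g^2 - 8.9497*g - 0.741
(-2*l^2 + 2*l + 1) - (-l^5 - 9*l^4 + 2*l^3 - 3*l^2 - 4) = l^5 + 9*l^4 - 2*l^3 + l^2 + 2*l + 5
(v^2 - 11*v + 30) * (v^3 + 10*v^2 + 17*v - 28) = v^5 - v^4 - 63*v^3 + 85*v^2 + 818*v - 840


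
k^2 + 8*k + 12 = (k + 2)*(k + 6)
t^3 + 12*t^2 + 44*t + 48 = (t + 2)*(t + 4)*(t + 6)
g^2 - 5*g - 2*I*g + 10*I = (g - 5)*(g - 2*I)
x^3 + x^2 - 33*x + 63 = (x - 3)^2*(x + 7)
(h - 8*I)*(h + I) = h^2 - 7*I*h + 8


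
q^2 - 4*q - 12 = (q - 6)*(q + 2)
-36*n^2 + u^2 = (-6*n + u)*(6*n + u)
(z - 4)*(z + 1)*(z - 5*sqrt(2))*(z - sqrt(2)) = z^4 - 6*sqrt(2)*z^3 - 3*z^3 + 6*z^2 + 18*sqrt(2)*z^2 - 30*z + 24*sqrt(2)*z - 40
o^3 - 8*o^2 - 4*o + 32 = (o - 8)*(o - 2)*(o + 2)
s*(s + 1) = s^2 + s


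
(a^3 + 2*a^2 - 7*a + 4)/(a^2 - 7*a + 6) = (a^2 + 3*a - 4)/(a - 6)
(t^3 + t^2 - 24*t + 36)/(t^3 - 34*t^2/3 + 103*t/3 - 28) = 3*(t^2 + 4*t - 12)/(3*t^2 - 25*t + 28)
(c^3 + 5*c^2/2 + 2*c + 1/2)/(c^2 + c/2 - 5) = (2*c^3 + 5*c^2 + 4*c + 1)/(2*c^2 + c - 10)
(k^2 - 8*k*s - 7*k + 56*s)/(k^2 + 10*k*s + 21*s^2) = (k^2 - 8*k*s - 7*k + 56*s)/(k^2 + 10*k*s + 21*s^2)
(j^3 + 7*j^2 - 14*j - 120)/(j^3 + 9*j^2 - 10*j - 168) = (j + 5)/(j + 7)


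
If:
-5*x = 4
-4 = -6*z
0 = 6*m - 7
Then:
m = 7/6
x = -4/5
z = 2/3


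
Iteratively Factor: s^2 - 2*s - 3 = (s + 1)*(s - 3)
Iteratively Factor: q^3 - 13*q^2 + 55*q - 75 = (q - 3)*(q^2 - 10*q + 25) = (q - 5)*(q - 3)*(q - 5)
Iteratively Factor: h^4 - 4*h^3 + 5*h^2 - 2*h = (h - 1)*(h^3 - 3*h^2 + 2*h) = (h - 1)^2*(h^2 - 2*h) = h*(h - 1)^2*(h - 2)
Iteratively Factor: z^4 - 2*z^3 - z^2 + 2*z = (z - 2)*(z^3 - z) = (z - 2)*(z + 1)*(z^2 - z) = (z - 2)*(z - 1)*(z + 1)*(z)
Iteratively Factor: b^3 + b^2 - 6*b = (b)*(b^2 + b - 6) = b*(b - 2)*(b + 3)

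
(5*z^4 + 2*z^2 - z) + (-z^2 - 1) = 5*z^4 + z^2 - z - 1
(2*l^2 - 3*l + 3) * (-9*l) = -18*l^3 + 27*l^2 - 27*l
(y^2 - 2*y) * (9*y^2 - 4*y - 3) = 9*y^4 - 22*y^3 + 5*y^2 + 6*y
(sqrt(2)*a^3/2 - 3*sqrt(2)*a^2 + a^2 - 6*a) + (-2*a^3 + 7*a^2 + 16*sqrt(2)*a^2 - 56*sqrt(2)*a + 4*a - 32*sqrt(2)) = -2*a^3 + sqrt(2)*a^3/2 + 8*a^2 + 13*sqrt(2)*a^2 - 56*sqrt(2)*a - 2*a - 32*sqrt(2)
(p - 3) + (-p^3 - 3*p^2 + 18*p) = -p^3 - 3*p^2 + 19*p - 3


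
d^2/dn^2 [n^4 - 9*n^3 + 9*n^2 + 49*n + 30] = 12*n^2 - 54*n + 18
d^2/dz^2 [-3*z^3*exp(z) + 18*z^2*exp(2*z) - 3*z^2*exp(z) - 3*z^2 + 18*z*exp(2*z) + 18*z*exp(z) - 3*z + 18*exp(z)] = -3*z^3*exp(z) + 72*z^2*exp(2*z) - 21*z^2*exp(z) + 216*z*exp(2*z) - 12*z*exp(z) + 108*exp(2*z) + 48*exp(z) - 6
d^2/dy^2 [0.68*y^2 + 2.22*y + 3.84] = 1.36000000000000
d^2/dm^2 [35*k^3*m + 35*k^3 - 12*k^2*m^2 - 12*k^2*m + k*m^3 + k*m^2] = 2*k*(-12*k + 3*m + 1)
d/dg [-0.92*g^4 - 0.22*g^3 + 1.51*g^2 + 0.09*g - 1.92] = -3.68*g^3 - 0.66*g^2 + 3.02*g + 0.09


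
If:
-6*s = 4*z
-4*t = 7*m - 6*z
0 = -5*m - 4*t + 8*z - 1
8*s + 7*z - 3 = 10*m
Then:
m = -13/70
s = -16/35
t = 379/280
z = 24/35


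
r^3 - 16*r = r*(r - 4)*(r + 4)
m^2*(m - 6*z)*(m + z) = m^4 - 5*m^3*z - 6*m^2*z^2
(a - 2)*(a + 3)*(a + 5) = a^3 + 6*a^2 - a - 30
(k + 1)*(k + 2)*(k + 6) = k^3 + 9*k^2 + 20*k + 12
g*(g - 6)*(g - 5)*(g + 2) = g^4 - 9*g^3 + 8*g^2 + 60*g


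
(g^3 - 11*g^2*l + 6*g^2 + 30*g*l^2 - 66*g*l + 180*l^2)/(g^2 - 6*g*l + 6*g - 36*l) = g - 5*l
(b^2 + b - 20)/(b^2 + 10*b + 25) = (b - 4)/(b + 5)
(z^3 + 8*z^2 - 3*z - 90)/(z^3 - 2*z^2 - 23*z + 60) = (z + 6)/(z - 4)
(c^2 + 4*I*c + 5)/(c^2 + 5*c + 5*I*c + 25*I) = (c - I)/(c + 5)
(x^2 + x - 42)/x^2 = (x^2 + x - 42)/x^2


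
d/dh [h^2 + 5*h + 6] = 2*h + 5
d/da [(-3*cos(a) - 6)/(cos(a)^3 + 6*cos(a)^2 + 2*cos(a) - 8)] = -3*(51*cos(a)/2 + 6*cos(2*a) + cos(3*a)/2 + 18)*sin(a)/(cos(a)^3 + 6*cos(a)^2 + 2*cos(a) - 8)^2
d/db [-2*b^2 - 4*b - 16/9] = -4*b - 4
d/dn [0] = 0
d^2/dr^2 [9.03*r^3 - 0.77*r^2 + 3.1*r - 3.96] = 54.18*r - 1.54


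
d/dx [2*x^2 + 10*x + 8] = 4*x + 10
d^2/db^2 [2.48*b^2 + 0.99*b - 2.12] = 4.96000000000000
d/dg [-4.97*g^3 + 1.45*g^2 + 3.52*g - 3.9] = -14.91*g^2 + 2.9*g + 3.52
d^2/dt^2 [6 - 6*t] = 0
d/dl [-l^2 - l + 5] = -2*l - 1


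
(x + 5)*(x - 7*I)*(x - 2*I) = x^3 + 5*x^2 - 9*I*x^2 - 14*x - 45*I*x - 70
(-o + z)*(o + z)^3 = -o^4 - 2*o^3*z + 2*o*z^3 + z^4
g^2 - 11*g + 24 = (g - 8)*(g - 3)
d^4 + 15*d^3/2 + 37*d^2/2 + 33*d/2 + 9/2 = (d + 1/2)*(d + 1)*(d + 3)^2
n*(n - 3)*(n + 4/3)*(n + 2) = n^4 + n^3/3 - 22*n^2/3 - 8*n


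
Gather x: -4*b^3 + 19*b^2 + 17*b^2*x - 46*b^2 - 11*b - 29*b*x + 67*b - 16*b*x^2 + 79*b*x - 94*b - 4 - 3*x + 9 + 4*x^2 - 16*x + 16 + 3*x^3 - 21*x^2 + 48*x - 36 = -4*b^3 - 27*b^2 - 38*b + 3*x^3 + x^2*(-16*b - 17) + x*(17*b^2 + 50*b + 29) - 15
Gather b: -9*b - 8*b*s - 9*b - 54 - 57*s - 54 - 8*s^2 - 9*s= b*(-8*s - 18) - 8*s^2 - 66*s - 108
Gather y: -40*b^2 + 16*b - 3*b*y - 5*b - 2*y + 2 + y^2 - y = -40*b^2 + 11*b + y^2 + y*(-3*b - 3) + 2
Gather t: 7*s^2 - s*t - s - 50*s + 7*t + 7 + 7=7*s^2 - 51*s + t*(7 - s) + 14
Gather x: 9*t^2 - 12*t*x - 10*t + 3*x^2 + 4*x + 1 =9*t^2 - 10*t + 3*x^2 + x*(4 - 12*t) + 1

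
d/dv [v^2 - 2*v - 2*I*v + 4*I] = 2*v - 2 - 2*I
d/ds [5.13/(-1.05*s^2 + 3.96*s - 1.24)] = (10.773*s - 20.3148)/(1.05*s^2 - 3.96*s + 1.24)^2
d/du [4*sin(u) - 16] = 4*cos(u)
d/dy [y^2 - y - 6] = 2*y - 1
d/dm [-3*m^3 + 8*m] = 8 - 9*m^2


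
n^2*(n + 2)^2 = n^4 + 4*n^3 + 4*n^2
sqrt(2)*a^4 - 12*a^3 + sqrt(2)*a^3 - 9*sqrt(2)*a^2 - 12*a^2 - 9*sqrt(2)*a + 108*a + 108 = (a - 3)*(a + 3)*(a - 6*sqrt(2))*(sqrt(2)*a + sqrt(2))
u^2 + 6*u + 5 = (u + 1)*(u + 5)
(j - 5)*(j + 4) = j^2 - j - 20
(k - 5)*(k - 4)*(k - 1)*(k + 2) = k^4 - 8*k^3 + 9*k^2 + 38*k - 40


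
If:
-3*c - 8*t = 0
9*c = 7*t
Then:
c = 0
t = 0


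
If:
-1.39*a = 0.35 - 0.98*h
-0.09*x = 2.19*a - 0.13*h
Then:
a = 0.0231493258712796 - 0.0448740778427881*x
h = 0.389977105062325 - 0.0636479267361994*x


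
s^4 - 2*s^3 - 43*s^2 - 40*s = s*(s - 8)*(s + 1)*(s + 5)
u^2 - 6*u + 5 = (u - 5)*(u - 1)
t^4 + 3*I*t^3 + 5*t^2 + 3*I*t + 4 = (t - I)^2*(t + I)*(t + 4*I)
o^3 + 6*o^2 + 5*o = o*(o + 1)*(o + 5)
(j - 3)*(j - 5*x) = j^2 - 5*j*x - 3*j + 15*x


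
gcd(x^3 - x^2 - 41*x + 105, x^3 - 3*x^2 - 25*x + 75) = x^2 - 8*x + 15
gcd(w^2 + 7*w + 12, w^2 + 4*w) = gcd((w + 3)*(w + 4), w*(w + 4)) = w + 4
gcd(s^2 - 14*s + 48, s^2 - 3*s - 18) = s - 6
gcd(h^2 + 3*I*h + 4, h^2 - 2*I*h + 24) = h + 4*I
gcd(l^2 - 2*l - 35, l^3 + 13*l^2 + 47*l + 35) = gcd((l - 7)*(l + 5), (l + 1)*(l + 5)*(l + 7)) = l + 5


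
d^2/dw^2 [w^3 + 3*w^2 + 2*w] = 6*w + 6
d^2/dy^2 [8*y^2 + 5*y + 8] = 16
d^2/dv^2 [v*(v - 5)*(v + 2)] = 6*v - 6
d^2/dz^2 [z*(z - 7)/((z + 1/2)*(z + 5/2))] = 40*(-32*z^3 - 12*z^2 + 84*z + 89)/(64*z^6 + 576*z^5 + 1968*z^4 + 3168*z^3 + 2460*z^2 + 900*z + 125)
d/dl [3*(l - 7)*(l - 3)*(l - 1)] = 9*l^2 - 66*l + 93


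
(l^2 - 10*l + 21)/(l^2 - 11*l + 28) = (l - 3)/(l - 4)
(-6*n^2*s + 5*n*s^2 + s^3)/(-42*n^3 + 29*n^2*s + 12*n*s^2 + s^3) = s/(7*n + s)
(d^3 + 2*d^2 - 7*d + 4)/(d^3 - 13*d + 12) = (d - 1)/(d - 3)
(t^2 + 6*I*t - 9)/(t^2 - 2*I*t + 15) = (t + 3*I)/(t - 5*I)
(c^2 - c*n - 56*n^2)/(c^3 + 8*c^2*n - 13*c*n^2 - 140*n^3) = (c - 8*n)/(c^2 + c*n - 20*n^2)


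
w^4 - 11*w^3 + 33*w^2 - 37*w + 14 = (w - 7)*(w - 2)*(w - 1)^2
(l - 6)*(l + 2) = l^2 - 4*l - 12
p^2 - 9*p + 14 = (p - 7)*(p - 2)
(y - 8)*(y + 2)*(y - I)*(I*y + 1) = I*y^4 + 2*y^3 - 6*I*y^3 - 12*y^2 - 17*I*y^2 - 32*y + 6*I*y + 16*I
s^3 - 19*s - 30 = (s - 5)*(s + 2)*(s + 3)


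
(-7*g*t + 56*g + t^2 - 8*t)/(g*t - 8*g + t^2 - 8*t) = (-7*g + t)/(g + t)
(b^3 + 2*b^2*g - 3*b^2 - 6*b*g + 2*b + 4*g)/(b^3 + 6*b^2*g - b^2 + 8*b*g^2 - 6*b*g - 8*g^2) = (b - 2)/(b + 4*g)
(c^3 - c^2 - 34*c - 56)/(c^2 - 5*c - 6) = (-c^3 + c^2 + 34*c + 56)/(-c^2 + 5*c + 6)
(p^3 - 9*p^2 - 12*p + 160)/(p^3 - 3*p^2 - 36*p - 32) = (p - 5)/(p + 1)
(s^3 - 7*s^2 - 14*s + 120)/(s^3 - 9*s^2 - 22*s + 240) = (s^2 - s - 20)/(s^2 - 3*s - 40)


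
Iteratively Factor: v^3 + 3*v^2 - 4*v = (v + 4)*(v^2 - v) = v*(v + 4)*(v - 1)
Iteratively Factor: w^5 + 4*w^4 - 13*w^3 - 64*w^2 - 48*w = (w + 3)*(w^4 + w^3 - 16*w^2 - 16*w) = (w + 1)*(w + 3)*(w^3 - 16*w) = (w + 1)*(w + 3)*(w + 4)*(w^2 - 4*w) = (w - 4)*(w + 1)*(w + 3)*(w + 4)*(w)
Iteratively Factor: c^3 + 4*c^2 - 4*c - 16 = (c - 2)*(c^2 + 6*c + 8) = (c - 2)*(c + 4)*(c + 2)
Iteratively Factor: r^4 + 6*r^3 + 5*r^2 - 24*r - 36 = (r - 2)*(r^3 + 8*r^2 + 21*r + 18) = (r - 2)*(r + 3)*(r^2 + 5*r + 6) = (r - 2)*(r + 2)*(r + 3)*(r + 3)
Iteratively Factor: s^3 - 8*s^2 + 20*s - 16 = (s - 2)*(s^2 - 6*s + 8) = (s - 2)^2*(s - 4)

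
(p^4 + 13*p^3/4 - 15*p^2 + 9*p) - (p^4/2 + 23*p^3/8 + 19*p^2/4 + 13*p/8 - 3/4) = p^4/2 + 3*p^3/8 - 79*p^2/4 + 59*p/8 + 3/4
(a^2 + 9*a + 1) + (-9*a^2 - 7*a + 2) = -8*a^2 + 2*a + 3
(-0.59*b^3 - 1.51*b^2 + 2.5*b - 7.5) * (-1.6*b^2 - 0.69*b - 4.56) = 0.944*b^5 + 2.8231*b^4 - 0.2677*b^3 + 17.1606*b^2 - 6.225*b + 34.2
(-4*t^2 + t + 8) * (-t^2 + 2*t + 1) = 4*t^4 - 9*t^3 - 10*t^2 + 17*t + 8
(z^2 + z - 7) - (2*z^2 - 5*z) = -z^2 + 6*z - 7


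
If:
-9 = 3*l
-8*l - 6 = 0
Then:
No Solution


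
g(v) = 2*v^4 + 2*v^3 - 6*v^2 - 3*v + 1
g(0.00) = 1.00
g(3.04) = 163.43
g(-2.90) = 51.92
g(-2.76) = 37.58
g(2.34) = 46.72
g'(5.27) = 1271.30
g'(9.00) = 6207.00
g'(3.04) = 240.73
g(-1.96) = -1.71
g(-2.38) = 11.36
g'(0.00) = -3.00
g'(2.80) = 186.06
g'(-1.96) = -16.67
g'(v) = 8*v^3 + 6*v^2 - 12*v - 3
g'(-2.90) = -112.85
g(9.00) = 14068.00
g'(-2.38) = -48.30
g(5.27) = 1653.95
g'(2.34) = 104.28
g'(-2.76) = -92.37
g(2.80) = 112.40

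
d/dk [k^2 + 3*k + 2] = 2*k + 3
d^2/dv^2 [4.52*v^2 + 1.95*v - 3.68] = 9.04000000000000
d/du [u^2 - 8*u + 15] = 2*u - 8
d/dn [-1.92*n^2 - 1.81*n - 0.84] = -3.84*n - 1.81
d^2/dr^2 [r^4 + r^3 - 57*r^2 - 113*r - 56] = 12*r^2 + 6*r - 114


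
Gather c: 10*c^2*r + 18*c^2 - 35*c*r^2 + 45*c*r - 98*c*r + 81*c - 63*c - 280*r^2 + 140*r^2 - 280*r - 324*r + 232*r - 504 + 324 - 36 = c^2*(10*r + 18) + c*(-35*r^2 - 53*r + 18) - 140*r^2 - 372*r - 216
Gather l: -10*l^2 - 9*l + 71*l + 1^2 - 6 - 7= -10*l^2 + 62*l - 12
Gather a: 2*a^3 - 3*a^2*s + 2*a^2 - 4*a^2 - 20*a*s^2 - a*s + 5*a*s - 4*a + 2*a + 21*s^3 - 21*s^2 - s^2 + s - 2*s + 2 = 2*a^3 + a^2*(-3*s - 2) + a*(-20*s^2 + 4*s - 2) + 21*s^3 - 22*s^2 - s + 2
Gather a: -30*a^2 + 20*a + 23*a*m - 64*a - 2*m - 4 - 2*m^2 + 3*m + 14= -30*a^2 + a*(23*m - 44) - 2*m^2 + m + 10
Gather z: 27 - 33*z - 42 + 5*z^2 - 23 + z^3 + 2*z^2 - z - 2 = z^3 + 7*z^2 - 34*z - 40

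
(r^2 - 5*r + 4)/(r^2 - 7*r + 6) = (r - 4)/(r - 6)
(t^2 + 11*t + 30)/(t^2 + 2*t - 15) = (t + 6)/(t - 3)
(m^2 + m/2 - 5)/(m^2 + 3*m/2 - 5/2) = (m - 2)/(m - 1)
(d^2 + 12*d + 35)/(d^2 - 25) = (d + 7)/(d - 5)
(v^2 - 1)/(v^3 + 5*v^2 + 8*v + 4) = (v - 1)/(v^2 + 4*v + 4)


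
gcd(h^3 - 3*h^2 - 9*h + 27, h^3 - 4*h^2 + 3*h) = h - 3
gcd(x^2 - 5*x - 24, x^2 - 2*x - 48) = x - 8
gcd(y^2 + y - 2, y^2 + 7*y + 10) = y + 2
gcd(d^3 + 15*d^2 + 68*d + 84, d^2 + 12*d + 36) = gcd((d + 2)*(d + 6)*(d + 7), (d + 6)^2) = d + 6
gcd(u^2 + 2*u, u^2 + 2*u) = u^2 + 2*u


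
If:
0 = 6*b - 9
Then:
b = 3/2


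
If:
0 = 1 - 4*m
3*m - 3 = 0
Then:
No Solution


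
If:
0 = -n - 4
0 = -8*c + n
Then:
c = -1/2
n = -4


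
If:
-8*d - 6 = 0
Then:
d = -3/4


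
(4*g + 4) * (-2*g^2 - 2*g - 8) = -8*g^3 - 16*g^2 - 40*g - 32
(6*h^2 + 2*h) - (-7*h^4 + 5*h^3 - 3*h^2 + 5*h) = 7*h^4 - 5*h^3 + 9*h^2 - 3*h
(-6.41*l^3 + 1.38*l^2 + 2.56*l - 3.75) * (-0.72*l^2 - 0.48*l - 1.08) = 4.6152*l^5 + 2.0832*l^4 + 4.4172*l^3 - 0.0192000000000001*l^2 - 0.9648*l + 4.05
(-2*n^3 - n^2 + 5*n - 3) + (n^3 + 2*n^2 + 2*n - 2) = -n^3 + n^2 + 7*n - 5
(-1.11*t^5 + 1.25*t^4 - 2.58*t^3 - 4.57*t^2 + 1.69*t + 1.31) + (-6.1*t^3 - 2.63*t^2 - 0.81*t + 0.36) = -1.11*t^5 + 1.25*t^4 - 8.68*t^3 - 7.2*t^2 + 0.88*t + 1.67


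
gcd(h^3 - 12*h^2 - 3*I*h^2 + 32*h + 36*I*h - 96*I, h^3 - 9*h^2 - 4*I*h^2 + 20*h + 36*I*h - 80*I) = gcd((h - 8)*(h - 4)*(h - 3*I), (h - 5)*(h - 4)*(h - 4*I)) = h - 4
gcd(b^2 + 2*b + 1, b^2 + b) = b + 1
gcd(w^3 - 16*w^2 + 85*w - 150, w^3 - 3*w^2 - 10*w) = w - 5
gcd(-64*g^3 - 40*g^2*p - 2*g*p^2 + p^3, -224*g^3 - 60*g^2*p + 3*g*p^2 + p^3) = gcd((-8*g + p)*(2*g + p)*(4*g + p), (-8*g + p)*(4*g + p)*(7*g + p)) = -32*g^2 - 4*g*p + p^2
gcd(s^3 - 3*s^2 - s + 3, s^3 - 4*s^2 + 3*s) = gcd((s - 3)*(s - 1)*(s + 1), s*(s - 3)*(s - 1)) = s^2 - 4*s + 3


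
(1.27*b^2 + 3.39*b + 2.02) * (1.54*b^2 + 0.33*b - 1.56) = 1.9558*b^4 + 5.6397*b^3 + 2.2483*b^2 - 4.6218*b - 3.1512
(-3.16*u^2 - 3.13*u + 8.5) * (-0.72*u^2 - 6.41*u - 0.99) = 2.2752*u^4 + 22.5092*u^3 + 17.0717*u^2 - 51.3863*u - 8.415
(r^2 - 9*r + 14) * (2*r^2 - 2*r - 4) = 2*r^4 - 20*r^3 + 42*r^2 + 8*r - 56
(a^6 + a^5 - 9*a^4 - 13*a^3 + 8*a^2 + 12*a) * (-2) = -2*a^6 - 2*a^5 + 18*a^4 + 26*a^3 - 16*a^2 - 24*a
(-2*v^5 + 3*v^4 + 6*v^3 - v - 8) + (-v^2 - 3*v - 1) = -2*v^5 + 3*v^4 + 6*v^3 - v^2 - 4*v - 9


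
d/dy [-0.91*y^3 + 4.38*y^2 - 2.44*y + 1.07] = -2.73*y^2 + 8.76*y - 2.44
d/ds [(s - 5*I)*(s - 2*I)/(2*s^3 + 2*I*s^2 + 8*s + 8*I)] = (-s^2 + 10*I*s - 17)/(2*(s^4 + 6*I*s^3 - 13*s^2 - 12*I*s + 4))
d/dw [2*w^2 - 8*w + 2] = 4*w - 8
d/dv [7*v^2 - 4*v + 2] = 14*v - 4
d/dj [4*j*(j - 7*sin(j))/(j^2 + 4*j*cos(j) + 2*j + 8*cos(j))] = 4*(4*j^3*sin(j) - 7*j^3*cos(j) + 15*j^2*sin(j) - 10*j^2*cos(j) - 26*j^2 + 16*j*cos(j) - 56*j - 28*sin(2*j))/((j + 2)^2*(j + 4*cos(j))^2)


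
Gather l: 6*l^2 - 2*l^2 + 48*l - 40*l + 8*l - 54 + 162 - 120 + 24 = 4*l^2 + 16*l + 12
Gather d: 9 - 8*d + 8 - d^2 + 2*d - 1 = -d^2 - 6*d + 16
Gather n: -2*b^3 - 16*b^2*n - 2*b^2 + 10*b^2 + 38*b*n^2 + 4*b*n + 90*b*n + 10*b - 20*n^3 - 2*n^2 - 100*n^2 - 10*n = -2*b^3 + 8*b^2 + 10*b - 20*n^3 + n^2*(38*b - 102) + n*(-16*b^2 + 94*b - 10)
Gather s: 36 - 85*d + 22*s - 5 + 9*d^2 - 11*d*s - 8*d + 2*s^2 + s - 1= 9*d^2 - 93*d + 2*s^2 + s*(23 - 11*d) + 30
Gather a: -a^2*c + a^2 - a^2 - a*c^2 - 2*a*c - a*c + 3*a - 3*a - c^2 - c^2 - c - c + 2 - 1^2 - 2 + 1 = -a^2*c + a*(-c^2 - 3*c) - 2*c^2 - 2*c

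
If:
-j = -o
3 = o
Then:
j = 3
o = 3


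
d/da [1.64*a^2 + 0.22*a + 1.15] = 3.28*a + 0.22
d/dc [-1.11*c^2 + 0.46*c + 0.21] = 0.46 - 2.22*c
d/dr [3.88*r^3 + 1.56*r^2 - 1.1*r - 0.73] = 11.64*r^2 + 3.12*r - 1.1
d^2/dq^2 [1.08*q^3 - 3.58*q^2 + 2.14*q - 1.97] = 6.48*q - 7.16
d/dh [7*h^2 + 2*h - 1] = 14*h + 2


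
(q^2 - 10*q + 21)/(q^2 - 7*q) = (q - 3)/q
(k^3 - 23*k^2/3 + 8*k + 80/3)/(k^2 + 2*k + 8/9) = 3*(k^2 - 9*k + 20)/(3*k + 2)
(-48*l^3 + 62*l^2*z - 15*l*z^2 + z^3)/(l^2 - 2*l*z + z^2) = (48*l^2 - 14*l*z + z^2)/(-l + z)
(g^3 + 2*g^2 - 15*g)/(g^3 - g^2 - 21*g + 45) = g/(g - 3)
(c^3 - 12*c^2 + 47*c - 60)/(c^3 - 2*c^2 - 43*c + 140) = (c - 3)/(c + 7)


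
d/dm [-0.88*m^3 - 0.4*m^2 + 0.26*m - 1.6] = -2.64*m^2 - 0.8*m + 0.26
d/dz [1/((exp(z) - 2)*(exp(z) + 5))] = (-2*exp(z) - 3)*exp(z)/(exp(4*z) + 6*exp(3*z) - 11*exp(2*z) - 60*exp(z) + 100)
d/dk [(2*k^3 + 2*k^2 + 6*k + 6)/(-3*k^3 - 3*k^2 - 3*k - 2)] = 2*(12*k^3 + 27*k^2 + 14*k + 3)/(9*k^6 + 18*k^5 + 27*k^4 + 30*k^3 + 21*k^2 + 12*k + 4)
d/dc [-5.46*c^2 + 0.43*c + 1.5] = 0.43 - 10.92*c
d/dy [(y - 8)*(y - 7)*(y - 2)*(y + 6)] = 4*y^3 - 33*y^2 - 32*y + 404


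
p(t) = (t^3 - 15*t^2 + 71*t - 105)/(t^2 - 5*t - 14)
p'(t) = (5 - 2*t)*(t^3 - 15*t^2 + 71*t - 105)/(t^2 - 5*t - 14)^2 + (3*t^2 - 30*t + 71)/(t^2 - 5*t - 14)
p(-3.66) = -34.74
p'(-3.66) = -11.70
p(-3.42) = -38.07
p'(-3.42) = -16.36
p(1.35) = 1.80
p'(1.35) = -2.12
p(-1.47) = 54.57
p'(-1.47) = -123.60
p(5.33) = 0.10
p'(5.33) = 0.35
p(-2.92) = -50.96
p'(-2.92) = -40.35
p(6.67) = 0.71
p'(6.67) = 0.53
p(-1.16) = 30.51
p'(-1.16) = -48.60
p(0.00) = 7.50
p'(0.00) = -7.75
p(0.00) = 7.50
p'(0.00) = -7.75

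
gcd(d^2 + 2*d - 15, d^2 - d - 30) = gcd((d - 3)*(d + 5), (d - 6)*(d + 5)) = d + 5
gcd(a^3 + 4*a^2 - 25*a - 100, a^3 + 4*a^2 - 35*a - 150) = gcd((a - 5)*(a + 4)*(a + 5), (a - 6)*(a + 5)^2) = a + 5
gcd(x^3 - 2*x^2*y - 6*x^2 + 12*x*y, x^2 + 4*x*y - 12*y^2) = x - 2*y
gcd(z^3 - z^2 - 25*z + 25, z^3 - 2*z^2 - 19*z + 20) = z^2 - 6*z + 5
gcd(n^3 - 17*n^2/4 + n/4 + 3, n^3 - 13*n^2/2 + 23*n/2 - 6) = n^2 - 5*n + 4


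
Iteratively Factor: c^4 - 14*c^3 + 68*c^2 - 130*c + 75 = (c - 5)*(c^3 - 9*c^2 + 23*c - 15) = (c - 5)*(c - 1)*(c^2 - 8*c + 15) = (c - 5)*(c - 3)*(c - 1)*(c - 5)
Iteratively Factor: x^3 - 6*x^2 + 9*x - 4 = (x - 4)*(x^2 - 2*x + 1) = (x - 4)*(x - 1)*(x - 1)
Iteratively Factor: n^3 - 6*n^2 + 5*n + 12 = (n - 4)*(n^2 - 2*n - 3) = (n - 4)*(n + 1)*(n - 3)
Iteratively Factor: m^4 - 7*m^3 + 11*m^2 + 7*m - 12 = (m + 1)*(m^3 - 8*m^2 + 19*m - 12) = (m - 4)*(m + 1)*(m^2 - 4*m + 3) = (m - 4)*(m - 3)*(m + 1)*(m - 1)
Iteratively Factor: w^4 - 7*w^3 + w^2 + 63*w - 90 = (w - 2)*(w^3 - 5*w^2 - 9*w + 45) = (w - 5)*(w - 2)*(w^2 - 9) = (w - 5)*(w - 2)*(w + 3)*(w - 3)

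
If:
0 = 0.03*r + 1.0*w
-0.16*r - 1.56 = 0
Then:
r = -9.75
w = 0.29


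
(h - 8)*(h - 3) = h^2 - 11*h + 24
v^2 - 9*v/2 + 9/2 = (v - 3)*(v - 3/2)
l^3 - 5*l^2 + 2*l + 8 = (l - 4)*(l - 2)*(l + 1)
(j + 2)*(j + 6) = j^2 + 8*j + 12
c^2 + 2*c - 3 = (c - 1)*(c + 3)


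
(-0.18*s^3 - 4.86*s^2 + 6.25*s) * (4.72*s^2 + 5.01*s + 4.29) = -0.8496*s^5 - 23.841*s^4 + 4.3792*s^3 + 10.4631*s^2 + 26.8125*s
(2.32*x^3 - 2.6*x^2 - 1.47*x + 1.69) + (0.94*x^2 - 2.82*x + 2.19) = 2.32*x^3 - 1.66*x^2 - 4.29*x + 3.88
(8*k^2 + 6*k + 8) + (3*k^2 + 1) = 11*k^2 + 6*k + 9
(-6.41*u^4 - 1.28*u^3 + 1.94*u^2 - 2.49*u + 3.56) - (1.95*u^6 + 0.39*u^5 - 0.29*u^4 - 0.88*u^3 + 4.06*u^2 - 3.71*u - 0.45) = -1.95*u^6 - 0.39*u^5 - 6.12*u^4 - 0.4*u^3 - 2.12*u^2 + 1.22*u + 4.01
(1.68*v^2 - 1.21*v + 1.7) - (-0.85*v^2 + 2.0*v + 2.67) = 2.53*v^2 - 3.21*v - 0.97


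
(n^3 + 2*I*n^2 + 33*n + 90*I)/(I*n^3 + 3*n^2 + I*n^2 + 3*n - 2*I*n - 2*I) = (-I*n^3 + 2*n^2 - 33*I*n + 90)/(n^3 + n^2*(1 - 3*I) - n*(2 + 3*I) - 2)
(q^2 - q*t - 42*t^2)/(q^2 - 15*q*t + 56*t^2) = (q + 6*t)/(q - 8*t)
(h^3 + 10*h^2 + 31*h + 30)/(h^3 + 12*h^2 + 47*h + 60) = (h + 2)/(h + 4)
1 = 1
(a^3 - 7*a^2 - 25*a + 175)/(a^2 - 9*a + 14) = (a^2 - 25)/(a - 2)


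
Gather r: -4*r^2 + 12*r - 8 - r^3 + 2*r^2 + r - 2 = -r^3 - 2*r^2 + 13*r - 10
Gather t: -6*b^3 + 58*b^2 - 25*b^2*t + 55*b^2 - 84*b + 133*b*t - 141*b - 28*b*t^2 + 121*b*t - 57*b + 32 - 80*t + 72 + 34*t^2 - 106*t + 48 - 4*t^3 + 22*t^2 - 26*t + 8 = -6*b^3 + 113*b^2 - 282*b - 4*t^3 + t^2*(56 - 28*b) + t*(-25*b^2 + 254*b - 212) + 160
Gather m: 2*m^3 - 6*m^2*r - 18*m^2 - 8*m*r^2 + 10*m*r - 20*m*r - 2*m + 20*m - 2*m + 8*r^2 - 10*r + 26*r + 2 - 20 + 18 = 2*m^3 + m^2*(-6*r - 18) + m*(-8*r^2 - 10*r + 16) + 8*r^2 + 16*r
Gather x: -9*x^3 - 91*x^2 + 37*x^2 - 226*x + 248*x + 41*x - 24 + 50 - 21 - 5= -9*x^3 - 54*x^2 + 63*x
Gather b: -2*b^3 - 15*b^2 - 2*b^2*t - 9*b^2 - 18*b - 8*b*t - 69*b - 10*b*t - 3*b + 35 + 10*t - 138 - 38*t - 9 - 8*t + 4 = -2*b^3 + b^2*(-2*t - 24) + b*(-18*t - 90) - 36*t - 108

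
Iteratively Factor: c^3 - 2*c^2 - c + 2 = (c + 1)*(c^2 - 3*c + 2) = (c - 1)*(c + 1)*(c - 2)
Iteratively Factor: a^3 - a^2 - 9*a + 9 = (a - 1)*(a^2 - 9) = (a - 1)*(a + 3)*(a - 3)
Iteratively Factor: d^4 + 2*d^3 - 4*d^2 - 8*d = (d - 2)*(d^3 + 4*d^2 + 4*d) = (d - 2)*(d + 2)*(d^2 + 2*d) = d*(d - 2)*(d + 2)*(d + 2)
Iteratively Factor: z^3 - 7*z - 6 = (z - 3)*(z^2 + 3*z + 2) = (z - 3)*(z + 1)*(z + 2)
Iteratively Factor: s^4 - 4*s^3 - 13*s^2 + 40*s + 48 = (s + 3)*(s^3 - 7*s^2 + 8*s + 16) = (s - 4)*(s + 3)*(s^2 - 3*s - 4) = (s - 4)*(s + 1)*(s + 3)*(s - 4)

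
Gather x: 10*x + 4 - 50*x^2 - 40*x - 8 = -50*x^2 - 30*x - 4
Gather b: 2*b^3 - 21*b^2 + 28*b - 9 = 2*b^3 - 21*b^2 + 28*b - 9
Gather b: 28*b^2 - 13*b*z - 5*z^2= 28*b^2 - 13*b*z - 5*z^2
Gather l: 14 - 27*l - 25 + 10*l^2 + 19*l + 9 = 10*l^2 - 8*l - 2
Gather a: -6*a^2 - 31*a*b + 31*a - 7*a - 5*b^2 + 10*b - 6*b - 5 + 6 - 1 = -6*a^2 + a*(24 - 31*b) - 5*b^2 + 4*b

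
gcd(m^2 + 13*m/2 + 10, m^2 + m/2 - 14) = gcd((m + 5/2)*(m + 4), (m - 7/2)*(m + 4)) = m + 4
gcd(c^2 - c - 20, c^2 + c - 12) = c + 4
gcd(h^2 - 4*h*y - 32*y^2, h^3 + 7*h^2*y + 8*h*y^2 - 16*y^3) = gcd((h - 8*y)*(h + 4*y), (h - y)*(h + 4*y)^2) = h + 4*y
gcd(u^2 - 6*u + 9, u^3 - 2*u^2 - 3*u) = u - 3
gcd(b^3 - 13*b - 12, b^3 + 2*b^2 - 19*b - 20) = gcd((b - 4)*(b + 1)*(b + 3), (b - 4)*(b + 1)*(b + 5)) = b^2 - 3*b - 4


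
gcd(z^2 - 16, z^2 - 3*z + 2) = 1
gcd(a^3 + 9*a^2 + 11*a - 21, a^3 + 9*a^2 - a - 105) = a + 7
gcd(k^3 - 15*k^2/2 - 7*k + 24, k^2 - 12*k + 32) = k - 8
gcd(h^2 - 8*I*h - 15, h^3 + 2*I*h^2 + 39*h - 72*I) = h - 3*I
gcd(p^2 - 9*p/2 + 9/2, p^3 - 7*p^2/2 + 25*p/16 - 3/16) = p - 3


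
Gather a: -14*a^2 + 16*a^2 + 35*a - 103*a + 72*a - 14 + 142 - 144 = 2*a^2 + 4*a - 16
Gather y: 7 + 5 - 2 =10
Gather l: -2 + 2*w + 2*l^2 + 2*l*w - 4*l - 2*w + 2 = 2*l^2 + l*(2*w - 4)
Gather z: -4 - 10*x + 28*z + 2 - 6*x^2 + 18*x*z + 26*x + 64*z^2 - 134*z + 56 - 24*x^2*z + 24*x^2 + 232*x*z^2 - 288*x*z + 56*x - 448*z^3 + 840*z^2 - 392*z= 18*x^2 + 72*x - 448*z^3 + z^2*(232*x + 904) + z*(-24*x^2 - 270*x - 498) + 54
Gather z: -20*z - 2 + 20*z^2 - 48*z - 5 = 20*z^2 - 68*z - 7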